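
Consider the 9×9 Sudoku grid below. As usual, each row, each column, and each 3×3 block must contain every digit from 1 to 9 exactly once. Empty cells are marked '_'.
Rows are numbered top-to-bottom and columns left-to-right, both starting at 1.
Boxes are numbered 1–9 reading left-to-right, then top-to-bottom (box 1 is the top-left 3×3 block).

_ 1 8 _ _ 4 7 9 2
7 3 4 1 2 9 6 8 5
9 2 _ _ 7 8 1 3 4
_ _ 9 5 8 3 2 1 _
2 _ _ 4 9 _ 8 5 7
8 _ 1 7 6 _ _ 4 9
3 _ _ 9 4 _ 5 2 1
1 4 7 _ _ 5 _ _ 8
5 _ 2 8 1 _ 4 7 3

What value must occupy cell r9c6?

6

Row 9 already contains {1, 2, 3, 4, 5, 7, 8}.
Column 6 already contains {3, 4, 5, 8, 9}.
Its 3×3 block (box 8) already contains {1, 4, 5, 8, 9}.
The only value from 1–9 not eliminated is 6, so r9c6 = 6.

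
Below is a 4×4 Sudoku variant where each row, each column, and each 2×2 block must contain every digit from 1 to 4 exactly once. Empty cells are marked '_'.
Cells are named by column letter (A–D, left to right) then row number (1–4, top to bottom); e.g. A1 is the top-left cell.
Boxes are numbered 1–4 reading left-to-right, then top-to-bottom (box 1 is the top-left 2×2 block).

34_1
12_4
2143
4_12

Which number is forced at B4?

Row 4 already contains {1, 2, 4}.
Column B already contains {1, 2, 4}.
Its 2×2 block (box 3) already contains {1, 2, 4}.
The only value from 1–4 not eliminated is 3, so B4 = 3.

3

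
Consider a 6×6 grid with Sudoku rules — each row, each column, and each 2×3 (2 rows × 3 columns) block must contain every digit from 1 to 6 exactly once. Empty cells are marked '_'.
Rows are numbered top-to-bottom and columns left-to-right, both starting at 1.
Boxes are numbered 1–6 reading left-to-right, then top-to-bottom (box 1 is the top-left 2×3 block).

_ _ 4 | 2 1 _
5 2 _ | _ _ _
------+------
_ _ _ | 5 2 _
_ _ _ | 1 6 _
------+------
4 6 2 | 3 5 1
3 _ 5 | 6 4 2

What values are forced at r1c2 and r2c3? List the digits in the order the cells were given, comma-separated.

3,1

For r1c2:
  Row 1 already contains {1, 2, 4}.
  Column 2 already contains {2, 6}.
  Its 2×3 block (box 1) already contains {2, 4, 5}.
  The only value from 1–6 not eliminated is 3, so r1c2 = 3.
For r2c3:
  Consider where 1 can go in box 1.
  r1c1 is out (row 1 already has a 1).
  r1c2 is out (row 1 already has a 1).
  So the only cell in box 1 that can hold 1 is r2c3.
  So r2c3 = 1.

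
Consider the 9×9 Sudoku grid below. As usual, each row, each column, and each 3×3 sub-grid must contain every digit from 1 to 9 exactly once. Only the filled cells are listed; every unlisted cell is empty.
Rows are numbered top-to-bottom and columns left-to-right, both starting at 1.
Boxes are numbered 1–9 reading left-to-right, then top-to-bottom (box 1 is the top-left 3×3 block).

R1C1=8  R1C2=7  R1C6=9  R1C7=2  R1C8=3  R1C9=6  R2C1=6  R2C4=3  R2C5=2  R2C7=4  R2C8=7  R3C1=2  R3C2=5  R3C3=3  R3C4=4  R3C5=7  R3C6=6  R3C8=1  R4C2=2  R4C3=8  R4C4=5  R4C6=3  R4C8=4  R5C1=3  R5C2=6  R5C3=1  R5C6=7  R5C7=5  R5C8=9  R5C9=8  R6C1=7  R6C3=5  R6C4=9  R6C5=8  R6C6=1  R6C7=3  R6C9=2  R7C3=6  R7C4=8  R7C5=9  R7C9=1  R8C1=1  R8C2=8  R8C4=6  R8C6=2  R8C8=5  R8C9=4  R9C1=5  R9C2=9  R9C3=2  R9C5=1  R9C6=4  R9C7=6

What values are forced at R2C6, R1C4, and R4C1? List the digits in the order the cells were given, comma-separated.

For R2C6:
  Consider where 8 can go in column 6.
  R7C6 is out (row 7 already has a 8).
  So the only cell in column 6 that can hold 8 is R2C6.
  So R2C6 = 8.
For R1C4:
  Row 1 already contains {2, 3, 6, 7, 8, 9}.
  Column 4 already contains {3, 4, 5, 6, 8, 9}.
  Its 3×3 block (box 2) already contains {2, 3, 4, 6, 7, 9}.
  The only value from 1–9 not eliminated is 1, so R1C4 = 1.
For R4C1:
  Row 4 already contains {2, 3, 4, 5, 8}.
  Column 1 already contains {1, 2, 3, 5, 6, 7, 8}.
  Its 3×3 block (box 4) already contains {1, 2, 3, 5, 6, 7, 8}.
  The only value from 1–9 not eliminated is 9, so R4C1 = 9.

8,1,9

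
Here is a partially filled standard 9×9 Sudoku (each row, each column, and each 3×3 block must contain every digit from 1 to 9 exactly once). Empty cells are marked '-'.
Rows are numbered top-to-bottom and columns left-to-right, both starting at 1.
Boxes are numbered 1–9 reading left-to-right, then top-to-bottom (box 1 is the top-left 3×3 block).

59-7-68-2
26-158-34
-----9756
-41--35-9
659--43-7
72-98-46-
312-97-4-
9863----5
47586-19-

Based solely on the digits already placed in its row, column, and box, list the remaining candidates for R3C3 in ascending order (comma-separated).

3,4,8

Row 3 already contains {5, 6, 7, 9}.
Column 3 already contains {1, 2, 5, 6, 9}.
Its 3×3 block (box 1) already contains {2, 5, 6, 9}.
Removing those from 1–9 leaves {3, 4, 8} as the candidates for R3C3.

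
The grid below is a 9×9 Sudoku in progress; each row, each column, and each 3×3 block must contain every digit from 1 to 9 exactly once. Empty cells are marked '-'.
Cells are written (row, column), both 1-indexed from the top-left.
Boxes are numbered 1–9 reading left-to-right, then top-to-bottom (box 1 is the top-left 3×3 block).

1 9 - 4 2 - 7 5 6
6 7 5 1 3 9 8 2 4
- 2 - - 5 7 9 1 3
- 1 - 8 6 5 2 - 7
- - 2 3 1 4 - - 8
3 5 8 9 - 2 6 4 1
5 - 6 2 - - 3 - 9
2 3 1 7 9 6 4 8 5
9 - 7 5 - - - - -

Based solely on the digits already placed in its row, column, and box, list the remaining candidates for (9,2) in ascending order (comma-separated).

Row 9 already contains {5, 7, 9}.
Column 2 already contains {1, 2, 3, 5, 7, 9}.
Its 3×3 block (box 7) already contains {1, 2, 3, 5, 6, 7, 9}.
Removing those from 1–9 leaves {4, 8} as the candidates for (9,2).

4,8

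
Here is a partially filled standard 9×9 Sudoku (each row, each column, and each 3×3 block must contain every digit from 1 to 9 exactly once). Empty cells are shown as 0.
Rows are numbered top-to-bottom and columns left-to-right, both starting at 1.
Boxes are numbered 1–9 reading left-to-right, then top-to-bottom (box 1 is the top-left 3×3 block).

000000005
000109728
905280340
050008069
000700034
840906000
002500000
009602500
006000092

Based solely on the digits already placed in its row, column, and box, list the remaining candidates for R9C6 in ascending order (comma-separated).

1,3,4,7

Row 9 already contains {2, 6, 9}.
Column 6 already contains {2, 6, 8, 9}.
Its 3×3 block (box 8) already contains {2, 5, 6}.
Removing those from 1–9 leaves {1, 3, 4, 7} as the candidates for R9C6.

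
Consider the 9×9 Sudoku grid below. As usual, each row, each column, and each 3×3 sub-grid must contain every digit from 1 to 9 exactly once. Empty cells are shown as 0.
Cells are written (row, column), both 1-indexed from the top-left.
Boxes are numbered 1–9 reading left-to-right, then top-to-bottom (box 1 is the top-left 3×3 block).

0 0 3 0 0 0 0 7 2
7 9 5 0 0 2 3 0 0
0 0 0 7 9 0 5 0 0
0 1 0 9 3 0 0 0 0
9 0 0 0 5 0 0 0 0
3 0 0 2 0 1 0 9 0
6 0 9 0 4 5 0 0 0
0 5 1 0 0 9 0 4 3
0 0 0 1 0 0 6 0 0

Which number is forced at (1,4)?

Cell (1,4) itself could take any of {4, 5, 6, 8} by direct elimination.
Consider where 5 can go in column 4.
(2,4) is out (row 2 already has a 5).
(5,4) is out (row 5 already has a 5).
(7,4) is out (row 7 already has a 5).
(8,4) is out (row 8 already has a 5).
So the only cell in column 4 that can hold 5 is (1,4).
Therefore (1,4) = 5.

5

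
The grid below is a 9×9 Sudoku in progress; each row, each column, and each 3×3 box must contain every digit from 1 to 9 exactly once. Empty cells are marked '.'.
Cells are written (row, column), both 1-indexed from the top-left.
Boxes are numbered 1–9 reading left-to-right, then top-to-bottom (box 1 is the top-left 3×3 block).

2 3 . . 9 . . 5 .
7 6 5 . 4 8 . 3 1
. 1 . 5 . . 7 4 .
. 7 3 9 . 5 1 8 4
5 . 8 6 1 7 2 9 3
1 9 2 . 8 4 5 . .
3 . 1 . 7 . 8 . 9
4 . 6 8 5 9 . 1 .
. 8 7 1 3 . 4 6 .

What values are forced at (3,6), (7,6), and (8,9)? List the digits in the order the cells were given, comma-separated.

3,6,7

For (3,6):
  Consider where 3 can go in box 2.
  (1,4) is out (row 1 already has a 3).
  (1,6) is out (row 1 already has a 3).
  (2,4) is out (row 2 already has a 3).
  (3,5) is out (column 5 already has a 3).
  So the only cell in box 2 that can hold 3 is (3,6).
  So (3,6) = 3.
For (7,6):
  Consider where 6 can go in box 8.
  (7,4) is out (column 4 already has a 6).
  (9,6) is out (row 9 already has a 6).
  So the only cell in box 8 that can hold 6 is (7,6).
  So (7,6) = 6.
For (8,9):
  Consider where 7 can go in box 9.
  (7,8) is out (row 7 already has a 7).
  (8,7) is out (column 7 already has a 7).
  (9,9) is out (row 9 already has a 7).
  So the only cell in box 9 that can hold 7 is (8,9).
  So (8,9) = 7.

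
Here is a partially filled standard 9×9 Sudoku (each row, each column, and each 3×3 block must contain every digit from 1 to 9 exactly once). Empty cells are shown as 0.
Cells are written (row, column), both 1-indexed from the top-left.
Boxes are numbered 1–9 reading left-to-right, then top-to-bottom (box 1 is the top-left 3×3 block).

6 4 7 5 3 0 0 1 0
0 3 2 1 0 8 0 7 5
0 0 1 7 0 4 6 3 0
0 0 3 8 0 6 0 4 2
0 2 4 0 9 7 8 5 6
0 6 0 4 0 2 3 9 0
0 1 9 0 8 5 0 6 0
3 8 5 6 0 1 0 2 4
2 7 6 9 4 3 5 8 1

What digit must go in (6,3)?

Row 6 already contains {2, 3, 4, 6, 9}.
Column 3 already contains {1, 2, 3, 4, 5, 6, 7, 9}.
Its 3×3 block (box 4) already contains {2, 3, 4, 6}.
The only value from 1–9 not eliminated is 8, so (6,3) = 8.

8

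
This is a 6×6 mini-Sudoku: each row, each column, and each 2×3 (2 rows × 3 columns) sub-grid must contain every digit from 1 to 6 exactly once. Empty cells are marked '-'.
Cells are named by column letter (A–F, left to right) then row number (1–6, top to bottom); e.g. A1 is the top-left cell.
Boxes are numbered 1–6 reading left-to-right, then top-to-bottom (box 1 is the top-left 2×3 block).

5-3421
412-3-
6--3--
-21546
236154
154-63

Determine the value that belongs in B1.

Row 1 already contains {1, 2, 3, 4, 5}.
Column B already contains {1, 2, 3, 5}.
Its 2×3 block (box 1) already contains {1, 2, 3, 4, 5}.
The only value from 1–6 not eliminated is 6, so B1 = 6.

6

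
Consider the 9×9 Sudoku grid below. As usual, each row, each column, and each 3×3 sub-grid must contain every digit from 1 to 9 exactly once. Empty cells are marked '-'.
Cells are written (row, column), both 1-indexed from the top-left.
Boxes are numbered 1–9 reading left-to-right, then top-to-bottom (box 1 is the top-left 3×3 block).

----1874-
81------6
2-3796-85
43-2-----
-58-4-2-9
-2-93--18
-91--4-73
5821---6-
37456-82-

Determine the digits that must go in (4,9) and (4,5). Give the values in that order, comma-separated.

For (4,9):
  Row 4 already contains {2, 3, 4}.
  Column 9 already contains {3, 5, 6, 8, 9}.
  Its 3×3 block (box 6) already contains {1, 2, 8, 9}.
  The only value from 1–9 not eliminated is 7, so (4,9) = 7.
For (4,5):
  Consider where 8 can go in box 5.
  (4,6) is out (column 6 already has a 8).
  (5,4) is out (row 5 already has a 8).
  (5,6) is out (row 5 already has a 8).
  (6,6) is out (row 6 already has a 8).
  So the only cell in box 5 that can hold 8 is (4,5).
  So (4,5) = 8.

7,8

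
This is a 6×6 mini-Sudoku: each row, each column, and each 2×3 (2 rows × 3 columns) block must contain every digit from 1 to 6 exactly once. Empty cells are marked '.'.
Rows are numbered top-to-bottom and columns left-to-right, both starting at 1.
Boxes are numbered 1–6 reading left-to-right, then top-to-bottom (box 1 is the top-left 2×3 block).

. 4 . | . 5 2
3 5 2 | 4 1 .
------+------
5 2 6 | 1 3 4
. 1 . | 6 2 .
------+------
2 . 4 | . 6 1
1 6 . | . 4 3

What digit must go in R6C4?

2

Cell R6C4 itself could take any of {2, 5} by direct elimination.
Consider where 2 can go in box 6.
R5C4 is out (row 5 already has a 2).
So the only cell in box 6 that can hold 2 is R6C4.
Therefore R6C4 = 2.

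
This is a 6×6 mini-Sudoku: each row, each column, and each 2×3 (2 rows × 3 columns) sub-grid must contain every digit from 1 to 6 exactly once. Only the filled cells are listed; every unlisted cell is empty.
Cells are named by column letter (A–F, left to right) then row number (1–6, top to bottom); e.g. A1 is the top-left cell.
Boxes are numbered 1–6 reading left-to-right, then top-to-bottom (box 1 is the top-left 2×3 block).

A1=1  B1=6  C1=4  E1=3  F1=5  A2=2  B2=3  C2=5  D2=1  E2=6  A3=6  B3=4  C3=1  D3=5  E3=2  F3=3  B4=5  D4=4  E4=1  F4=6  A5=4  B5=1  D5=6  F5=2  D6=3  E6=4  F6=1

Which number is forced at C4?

Cell C4 itself could take any of {2, 3} by direct elimination.
Consider where 2 can go in box 3.
A4 is out (column A already has a 2).
So the only cell in box 3 that can hold 2 is C4.
Therefore C4 = 2.

2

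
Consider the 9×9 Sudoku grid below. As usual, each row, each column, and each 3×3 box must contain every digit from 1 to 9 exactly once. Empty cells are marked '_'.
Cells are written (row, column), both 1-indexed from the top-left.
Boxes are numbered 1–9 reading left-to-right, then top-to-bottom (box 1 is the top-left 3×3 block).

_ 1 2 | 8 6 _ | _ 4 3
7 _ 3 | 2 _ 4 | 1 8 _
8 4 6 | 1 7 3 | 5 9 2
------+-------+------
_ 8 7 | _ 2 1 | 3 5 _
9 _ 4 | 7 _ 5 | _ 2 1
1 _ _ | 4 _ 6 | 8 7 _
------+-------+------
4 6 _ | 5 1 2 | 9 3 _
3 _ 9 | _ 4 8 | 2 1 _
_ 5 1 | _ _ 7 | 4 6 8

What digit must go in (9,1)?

Row 9 already contains {1, 4, 5, 6, 7, 8}.
Column 1 already contains {1, 3, 4, 7, 8, 9}.
Its 3×3 block (box 7) already contains {1, 3, 4, 5, 6, 9}.
The only value from 1–9 not eliminated is 2, so (9,1) = 2.

2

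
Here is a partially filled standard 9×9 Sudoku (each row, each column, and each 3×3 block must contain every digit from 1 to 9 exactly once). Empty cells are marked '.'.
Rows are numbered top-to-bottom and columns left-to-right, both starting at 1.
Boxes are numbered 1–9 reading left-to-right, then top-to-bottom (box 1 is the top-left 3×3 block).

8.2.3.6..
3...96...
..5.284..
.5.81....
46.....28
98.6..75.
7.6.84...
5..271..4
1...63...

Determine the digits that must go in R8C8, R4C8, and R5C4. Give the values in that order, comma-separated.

For R8C8:
  Consider where 6 can go in box 9.
  R7C7 is out (row 7 already has a 6). R7C8 is out (row 7 already has a 6). R7C9 is out (row 7 already has a 6). R8C7 is out (column 7 already has a 6). The remaining empty cells in box 9 are similarly blocked.
  So the only cell in box 9 that can hold 6 is R8C8.
  So R8C8 = 6.
For R4C8:
  Consider where 4 can go in row 4.
  R4C1 is out (column 1 already has a 4).
  R4C3 is out (box 4 already has a 4).
  R4C6 is out (column 6 already has a 4).
  R4C7 is out (column 7 already has a 4).
  R4C9 is out (column 9 already has a 4).
  So the only cell in row 4 that can hold 4 is R4C8.
  So R4C8 = 4.
For R5C4:
  Consider where 3 can go in column 4.
  R1C4 is out (row 1 already has a 3).
  R2C4 is out (row 2 already has a 3).
  R3C4 is out (box 2 already has a 3).
  R7C4 is out (box 8 already has a 3).
  R9C4 is out (row 9 already has a 3).
  So the only cell in column 4 that can hold 3 is R5C4.
  So R5C4 = 3.

6,4,3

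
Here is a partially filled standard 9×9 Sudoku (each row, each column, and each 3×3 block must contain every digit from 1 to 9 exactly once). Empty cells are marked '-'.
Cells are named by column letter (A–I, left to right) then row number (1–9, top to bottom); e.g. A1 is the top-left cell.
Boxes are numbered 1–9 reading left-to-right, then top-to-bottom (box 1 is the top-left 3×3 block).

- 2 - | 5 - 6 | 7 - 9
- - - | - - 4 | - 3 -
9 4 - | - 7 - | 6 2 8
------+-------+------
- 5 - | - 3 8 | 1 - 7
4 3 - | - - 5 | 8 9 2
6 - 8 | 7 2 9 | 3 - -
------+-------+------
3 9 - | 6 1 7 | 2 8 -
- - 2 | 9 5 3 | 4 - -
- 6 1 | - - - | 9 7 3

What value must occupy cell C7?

Cell C7 itself could take any of {4, 5} by direct elimination.
Consider where 4 can go in row 7.
I7 is out (box 9 already has a 4).
So the only cell in row 7 that can hold 4 is C7.
Therefore C7 = 4.

4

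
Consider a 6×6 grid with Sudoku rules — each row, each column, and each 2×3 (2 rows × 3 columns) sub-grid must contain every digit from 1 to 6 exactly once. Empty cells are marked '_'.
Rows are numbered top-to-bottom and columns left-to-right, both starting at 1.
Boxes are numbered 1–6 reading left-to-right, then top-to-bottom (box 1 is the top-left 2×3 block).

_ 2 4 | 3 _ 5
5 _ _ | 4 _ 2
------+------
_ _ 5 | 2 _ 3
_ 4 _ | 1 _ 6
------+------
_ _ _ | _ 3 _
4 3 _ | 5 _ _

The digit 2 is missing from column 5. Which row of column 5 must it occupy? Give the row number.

6

Consider where 2 can go in column 5.
R1C5 is out (row 1 already has a 2).
R2C5 is out (row 2 already has a 2).
R3C5 is out (row 3 already has a 2).
R4C5 is out (box 4 already has a 2).
So the only cell in column 5 that can hold 2 is R6C5.
That is row 6.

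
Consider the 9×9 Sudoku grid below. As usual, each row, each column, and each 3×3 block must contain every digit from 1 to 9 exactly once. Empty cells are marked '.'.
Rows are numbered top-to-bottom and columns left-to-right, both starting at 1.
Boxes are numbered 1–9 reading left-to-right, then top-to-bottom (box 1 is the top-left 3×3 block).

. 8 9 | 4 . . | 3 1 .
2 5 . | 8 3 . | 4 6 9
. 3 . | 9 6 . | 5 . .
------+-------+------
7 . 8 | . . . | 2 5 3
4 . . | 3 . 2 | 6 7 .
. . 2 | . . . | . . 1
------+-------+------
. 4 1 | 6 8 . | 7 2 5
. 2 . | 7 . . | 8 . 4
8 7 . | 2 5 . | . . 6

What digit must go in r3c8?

Row 3 already contains {3, 5, 6, 9}.
Column 8 already contains {1, 2, 5, 6, 7}.
Its 3×3 block (box 3) already contains {1, 3, 4, 5, 6, 9}.
The only value from 1–9 not eliminated is 8, so r3c8 = 8.

8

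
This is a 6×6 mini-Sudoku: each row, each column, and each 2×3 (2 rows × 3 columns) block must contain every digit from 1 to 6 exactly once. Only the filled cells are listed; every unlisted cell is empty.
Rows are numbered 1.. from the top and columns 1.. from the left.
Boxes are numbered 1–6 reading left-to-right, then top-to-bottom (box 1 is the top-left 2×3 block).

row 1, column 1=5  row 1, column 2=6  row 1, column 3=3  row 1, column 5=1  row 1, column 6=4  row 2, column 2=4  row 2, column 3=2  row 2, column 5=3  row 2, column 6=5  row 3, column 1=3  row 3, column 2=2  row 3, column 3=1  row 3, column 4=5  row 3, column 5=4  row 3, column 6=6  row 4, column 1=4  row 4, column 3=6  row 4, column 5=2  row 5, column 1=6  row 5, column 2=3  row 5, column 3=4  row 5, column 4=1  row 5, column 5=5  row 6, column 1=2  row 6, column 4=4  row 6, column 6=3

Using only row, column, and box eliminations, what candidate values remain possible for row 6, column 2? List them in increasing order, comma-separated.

1,5

Row 6 already contains {2, 3, 4}.
Column 2 already contains {2, 3, 4, 6}.
Its 2×3 block (box 5) already contains {2, 3, 4, 6}.
Removing those from 1–6 leaves {1, 5} as the candidates for row 6, column 2.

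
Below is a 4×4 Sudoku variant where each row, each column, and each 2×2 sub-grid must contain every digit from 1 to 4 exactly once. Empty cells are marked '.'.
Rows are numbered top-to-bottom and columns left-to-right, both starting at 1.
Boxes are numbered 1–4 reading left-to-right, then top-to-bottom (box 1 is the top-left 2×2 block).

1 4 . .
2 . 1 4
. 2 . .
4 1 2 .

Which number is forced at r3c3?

Cell r3c3 itself could take any of {3, 4} by direct elimination.
Consider where 4 can go in column 3.
r1c3 is out (row 1 already has a 4).
So the only cell in column 3 that can hold 4 is r3c3.
Therefore r3c3 = 4.

4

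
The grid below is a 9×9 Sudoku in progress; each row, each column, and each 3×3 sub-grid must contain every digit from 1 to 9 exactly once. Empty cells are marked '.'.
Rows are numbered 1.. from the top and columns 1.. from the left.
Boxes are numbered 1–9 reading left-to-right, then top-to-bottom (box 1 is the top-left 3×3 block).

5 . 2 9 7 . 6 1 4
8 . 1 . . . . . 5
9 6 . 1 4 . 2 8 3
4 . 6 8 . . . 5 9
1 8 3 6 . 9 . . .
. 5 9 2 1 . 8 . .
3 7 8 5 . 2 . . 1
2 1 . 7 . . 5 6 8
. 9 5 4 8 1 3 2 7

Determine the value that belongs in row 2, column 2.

4

Cell row 2, column 2 itself could take any of {3, 4} by direct elimination.
Consider where 4 can go in row 2.
row 2, column 4 is out (column 4 already has a 4).
row 2, column 5 is out (column 5 already has a 4).
row 2, column 6 is out (box 2 already has a 4).
row 2, column 7 is out (box 3 already has a 4).
row 2, column 8 is out (box 3 already has a 4).
So the only cell in row 2 that can hold 4 is row 2, column 2.
Therefore row 2, column 2 = 4.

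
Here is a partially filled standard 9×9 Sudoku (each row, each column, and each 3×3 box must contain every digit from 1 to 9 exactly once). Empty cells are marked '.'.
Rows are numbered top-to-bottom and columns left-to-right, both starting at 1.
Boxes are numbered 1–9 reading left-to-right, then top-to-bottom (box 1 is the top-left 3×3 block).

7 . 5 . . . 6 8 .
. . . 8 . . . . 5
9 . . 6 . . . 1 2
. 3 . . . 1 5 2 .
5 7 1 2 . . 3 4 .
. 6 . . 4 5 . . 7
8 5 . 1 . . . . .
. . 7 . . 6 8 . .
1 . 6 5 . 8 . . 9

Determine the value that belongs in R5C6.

Row 5 already contains {1, 2, 3, 4, 5, 7}.
Column 6 already contains {1, 5, 6, 8}.
Its 3×3 block (box 5) already contains {1, 2, 4, 5}.
The only value from 1–9 not eliminated is 9, so R5C6 = 9.

9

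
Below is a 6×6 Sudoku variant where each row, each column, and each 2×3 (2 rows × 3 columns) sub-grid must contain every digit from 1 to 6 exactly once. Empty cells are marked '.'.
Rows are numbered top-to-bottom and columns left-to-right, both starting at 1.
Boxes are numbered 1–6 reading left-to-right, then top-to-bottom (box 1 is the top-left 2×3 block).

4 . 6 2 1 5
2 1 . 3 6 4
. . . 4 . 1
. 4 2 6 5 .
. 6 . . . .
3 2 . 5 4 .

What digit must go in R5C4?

1

Row 5 already contains {6}.
Column 4 already contains {2, 3, 4, 5, 6}.
Its 2×3 block (box 6) already contains {4, 5}.
The only value from 1–6 not eliminated is 1, so R5C4 = 1.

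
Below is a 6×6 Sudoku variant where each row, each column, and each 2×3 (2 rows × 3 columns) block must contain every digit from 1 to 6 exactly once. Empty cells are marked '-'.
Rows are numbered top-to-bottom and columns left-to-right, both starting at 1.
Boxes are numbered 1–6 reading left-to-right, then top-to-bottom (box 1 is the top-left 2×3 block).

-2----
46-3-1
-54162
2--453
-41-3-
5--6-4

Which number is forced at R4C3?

6

Row 4 already contains {2, 3, 4, 5}.
Column 3 already contains {1, 4}.
Its 2×3 block (box 3) already contains {2, 4, 5}.
The only value from 1–6 not eliminated is 6, so R4C3 = 6.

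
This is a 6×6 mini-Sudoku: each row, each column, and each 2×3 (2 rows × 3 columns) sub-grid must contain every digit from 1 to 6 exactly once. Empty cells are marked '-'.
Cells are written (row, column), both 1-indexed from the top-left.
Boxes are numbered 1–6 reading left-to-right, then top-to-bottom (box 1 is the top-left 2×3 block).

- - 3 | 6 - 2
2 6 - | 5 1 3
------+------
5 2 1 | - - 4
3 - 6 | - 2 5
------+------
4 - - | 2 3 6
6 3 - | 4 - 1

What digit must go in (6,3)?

2

Cell (6,3) itself could take any of {2, 5} by direct elimination.
Consider where 2 can go in row 6.
(6,5) is out (column 5 already has a 2).
So the only cell in row 6 that can hold 2 is (6,3).
Therefore (6,3) = 2.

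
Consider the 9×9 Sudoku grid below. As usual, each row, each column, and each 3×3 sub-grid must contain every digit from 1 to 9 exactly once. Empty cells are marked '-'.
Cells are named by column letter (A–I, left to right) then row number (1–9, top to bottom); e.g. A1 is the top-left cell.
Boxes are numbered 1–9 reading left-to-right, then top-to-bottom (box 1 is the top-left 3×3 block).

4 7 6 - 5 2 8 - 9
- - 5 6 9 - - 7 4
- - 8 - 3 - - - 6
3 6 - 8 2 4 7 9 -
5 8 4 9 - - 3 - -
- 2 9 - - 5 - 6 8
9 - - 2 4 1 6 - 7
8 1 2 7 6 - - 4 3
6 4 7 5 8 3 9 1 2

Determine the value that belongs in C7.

Row 7 already contains {1, 2, 4, 6, 7, 9}.
Column C already contains {2, 4, 5, 6, 7, 8, 9}.
Its 3×3 block (box 7) already contains {1, 2, 4, 6, 7, 8, 9}.
The only value from 1–9 not eliminated is 3, so C7 = 3.

3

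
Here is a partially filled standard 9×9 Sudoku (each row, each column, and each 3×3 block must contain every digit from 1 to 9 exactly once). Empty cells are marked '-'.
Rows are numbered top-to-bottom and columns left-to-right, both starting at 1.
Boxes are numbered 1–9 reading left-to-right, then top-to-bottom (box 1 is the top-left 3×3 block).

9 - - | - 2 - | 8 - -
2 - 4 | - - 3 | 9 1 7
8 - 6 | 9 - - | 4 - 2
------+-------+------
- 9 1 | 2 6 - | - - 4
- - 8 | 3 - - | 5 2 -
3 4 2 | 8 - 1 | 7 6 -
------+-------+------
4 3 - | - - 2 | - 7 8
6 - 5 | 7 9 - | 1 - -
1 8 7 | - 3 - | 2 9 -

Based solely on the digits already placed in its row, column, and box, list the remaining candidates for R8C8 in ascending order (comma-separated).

3,4

Row 8 already contains {1, 5, 6, 7, 9}.
Column 8 already contains {1, 2, 6, 7, 9}.
Its 3×3 block (box 9) already contains {1, 2, 7, 8, 9}.
Removing those from 1–9 leaves {3, 4} as the candidates for R8C8.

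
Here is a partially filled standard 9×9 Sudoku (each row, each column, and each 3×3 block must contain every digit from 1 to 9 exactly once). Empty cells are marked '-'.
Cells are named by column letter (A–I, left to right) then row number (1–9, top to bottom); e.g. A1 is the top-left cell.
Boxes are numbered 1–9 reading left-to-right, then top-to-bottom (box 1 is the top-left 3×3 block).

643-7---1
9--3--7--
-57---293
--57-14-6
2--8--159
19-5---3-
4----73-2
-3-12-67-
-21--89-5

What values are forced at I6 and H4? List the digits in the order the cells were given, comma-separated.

7,2

For I6:
  Consider where 7 can go in column I.
  I2 is out (row 2 already has a 7).
  I8 is out (row 8 already has a 7).
  So the only cell in column I that can hold 7 is I6.
  So I6 = 7.
For H4:
  Consider where 2 can go in box 6.
  G6 is out (column G already has a 2).
  I6 is out (column I already has a 2).
  So the only cell in box 6 that can hold 2 is H4.
  So H4 = 2.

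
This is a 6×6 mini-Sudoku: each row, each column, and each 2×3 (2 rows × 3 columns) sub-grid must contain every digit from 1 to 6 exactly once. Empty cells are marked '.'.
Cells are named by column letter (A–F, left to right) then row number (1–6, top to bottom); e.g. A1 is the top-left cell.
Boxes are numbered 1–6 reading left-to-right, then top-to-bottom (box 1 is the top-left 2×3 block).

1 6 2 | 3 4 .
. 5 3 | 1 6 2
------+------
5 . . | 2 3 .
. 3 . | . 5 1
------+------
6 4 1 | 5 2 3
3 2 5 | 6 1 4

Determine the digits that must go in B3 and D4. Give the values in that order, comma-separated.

For B3:
  Row 3 already contains {2, 3, 5}.
  Column B already contains {2, 3, 4, 5, 6}.
  Its 2×3 block (box 3) already contains {3, 5}.
  The only value from 1–6 not eliminated is 1, so B3 = 1.
For D4:
  Row 4 already contains {1, 3, 5}.
  Column D already contains {1, 2, 3, 5, 6}.
  Its 2×3 block (box 4) already contains {1, 2, 3, 5}.
  The only value from 1–6 not eliminated is 4, so D4 = 4.

1,4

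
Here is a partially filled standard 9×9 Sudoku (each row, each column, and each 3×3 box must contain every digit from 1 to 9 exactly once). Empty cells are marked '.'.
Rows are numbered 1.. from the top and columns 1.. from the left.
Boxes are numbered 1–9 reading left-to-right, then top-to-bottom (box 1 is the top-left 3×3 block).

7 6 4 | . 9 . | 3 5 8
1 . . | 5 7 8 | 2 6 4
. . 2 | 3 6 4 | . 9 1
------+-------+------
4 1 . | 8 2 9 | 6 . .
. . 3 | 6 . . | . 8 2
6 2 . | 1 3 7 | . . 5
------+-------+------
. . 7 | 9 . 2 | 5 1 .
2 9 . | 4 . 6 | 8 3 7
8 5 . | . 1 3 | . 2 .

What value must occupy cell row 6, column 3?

Cell row 6, column 3 itself could take any of {8, 9} by direct elimination.
Consider where 8 can go in box 4.
row 4, column 3 is out (row 4 already has a 8).
row 5, column 1 is out (row 5 already has a 8).
row 5, column 2 is out (row 5 already has a 8).
So the only cell in box 4 that can hold 8 is row 6, column 3.
Therefore row 6, column 3 = 8.

8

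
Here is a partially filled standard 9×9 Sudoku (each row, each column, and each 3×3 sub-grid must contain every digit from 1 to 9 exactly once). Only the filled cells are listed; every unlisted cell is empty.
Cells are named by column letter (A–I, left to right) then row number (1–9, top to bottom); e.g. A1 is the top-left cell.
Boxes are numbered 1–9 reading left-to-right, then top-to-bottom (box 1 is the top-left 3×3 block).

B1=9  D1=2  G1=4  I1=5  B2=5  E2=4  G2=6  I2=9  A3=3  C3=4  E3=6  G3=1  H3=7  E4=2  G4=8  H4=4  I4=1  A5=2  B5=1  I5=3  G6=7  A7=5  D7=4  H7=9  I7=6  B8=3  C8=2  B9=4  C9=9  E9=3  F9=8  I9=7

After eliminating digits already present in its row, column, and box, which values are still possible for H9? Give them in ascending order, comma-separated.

Row 9 already contains {3, 4, 7, 8, 9}.
Column H already contains {4, 7, 9}.
Its 3×3 block (box 9) already contains {6, 7, 9}.
Removing those from 1–9 leaves {1, 2, 5} as the candidates for H9.

1,2,5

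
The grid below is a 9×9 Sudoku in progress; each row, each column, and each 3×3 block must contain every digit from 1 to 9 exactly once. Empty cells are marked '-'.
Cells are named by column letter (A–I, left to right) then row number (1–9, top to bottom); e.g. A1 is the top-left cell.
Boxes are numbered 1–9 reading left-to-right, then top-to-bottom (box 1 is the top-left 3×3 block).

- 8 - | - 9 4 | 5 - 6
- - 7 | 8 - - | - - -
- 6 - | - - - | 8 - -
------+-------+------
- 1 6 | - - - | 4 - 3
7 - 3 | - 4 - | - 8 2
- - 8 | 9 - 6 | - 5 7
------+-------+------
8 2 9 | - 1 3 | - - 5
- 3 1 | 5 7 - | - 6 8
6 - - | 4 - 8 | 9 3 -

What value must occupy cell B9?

7

Cell B9 itself could take any of {5, 7} by direct elimination.
Consider where 7 can go in box 7.
A8 is out (row 8 already has a 7).
C9 is out (column C already has a 7).
So the only cell in box 7 that can hold 7 is B9.
Therefore B9 = 7.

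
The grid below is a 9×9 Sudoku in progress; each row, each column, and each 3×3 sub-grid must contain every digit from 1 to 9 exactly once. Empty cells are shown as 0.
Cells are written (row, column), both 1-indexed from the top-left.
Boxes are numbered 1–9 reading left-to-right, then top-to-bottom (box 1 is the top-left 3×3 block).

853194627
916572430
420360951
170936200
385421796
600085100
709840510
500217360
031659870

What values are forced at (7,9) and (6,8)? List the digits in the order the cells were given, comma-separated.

For (7,9):
  Row 7 already contains {1, 4, 5, 7, 8, 9}.
  Column 9 already contains {1, 6, 7}.
  Its 3×3 block (box 9) already contains {1, 3, 5, 6, 7, 8}.
  The only value from 1–9 not eliminated is 2, so (7,9) = 2.
For (6,8):
  Row 6 already contains {1, 5, 6, 8}.
  Column 8 already contains {1, 2, 3, 5, 6, 7, 9}.
  Its 3×3 block (box 6) already contains {1, 2, 6, 7, 9}.
  The only value from 1–9 not eliminated is 4, so (6,8) = 4.

2,4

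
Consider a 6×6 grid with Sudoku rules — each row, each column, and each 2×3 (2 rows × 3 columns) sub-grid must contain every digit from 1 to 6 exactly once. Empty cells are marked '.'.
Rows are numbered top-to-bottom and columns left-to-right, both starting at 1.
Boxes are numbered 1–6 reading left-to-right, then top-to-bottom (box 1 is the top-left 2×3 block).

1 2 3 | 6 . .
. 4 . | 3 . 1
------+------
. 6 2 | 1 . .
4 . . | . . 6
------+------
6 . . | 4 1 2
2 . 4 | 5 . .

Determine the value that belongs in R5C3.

5

Row 5 already contains {1, 2, 4, 6}.
Column 3 already contains {2, 3, 4}.
Its 2×3 block (box 5) already contains {2, 4, 6}.
The only value from 1–6 not eliminated is 5, so R5C3 = 5.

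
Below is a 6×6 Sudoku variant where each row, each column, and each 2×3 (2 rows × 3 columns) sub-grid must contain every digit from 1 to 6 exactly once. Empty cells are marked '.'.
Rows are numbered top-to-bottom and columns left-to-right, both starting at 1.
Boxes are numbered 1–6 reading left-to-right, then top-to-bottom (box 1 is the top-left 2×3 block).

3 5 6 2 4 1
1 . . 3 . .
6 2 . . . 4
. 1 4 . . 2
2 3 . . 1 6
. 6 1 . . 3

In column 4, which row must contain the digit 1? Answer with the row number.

Consider where 1 can go in column 4.
R4C4 is out (row 4 already has a 1).
R5C4 is out (row 5 already has a 1).
R6C4 is out (row 6 already has a 1).
So the only cell in column 4 that can hold 1 is R3C4.
That is row 3.

3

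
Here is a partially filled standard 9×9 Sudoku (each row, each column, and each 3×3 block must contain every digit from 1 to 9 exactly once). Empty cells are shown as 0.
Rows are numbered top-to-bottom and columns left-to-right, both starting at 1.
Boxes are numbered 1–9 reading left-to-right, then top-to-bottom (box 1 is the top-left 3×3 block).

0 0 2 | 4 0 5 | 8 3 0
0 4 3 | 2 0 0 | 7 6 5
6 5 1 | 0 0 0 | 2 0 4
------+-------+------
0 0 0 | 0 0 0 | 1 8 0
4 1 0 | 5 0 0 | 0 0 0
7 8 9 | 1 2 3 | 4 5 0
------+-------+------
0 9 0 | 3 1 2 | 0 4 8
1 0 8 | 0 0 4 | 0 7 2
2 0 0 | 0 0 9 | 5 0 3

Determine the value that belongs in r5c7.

3

Cell r5c7 itself could take any of {3, 6, 9} by direct elimination.
Consider where 3 can go in row 5.
r5c3 is out (column 3 already has a 3).
r5c5 is out (box 5 already has a 3).
r5c6 is out (column 6 already has a 3).
r5c8 is out (column 8 already has a 3).
r5c9 is out (column 9 already has a 3).
So the only cell in row 5 that can hold 3 is r5c7.
Therefore r5c7 = 3.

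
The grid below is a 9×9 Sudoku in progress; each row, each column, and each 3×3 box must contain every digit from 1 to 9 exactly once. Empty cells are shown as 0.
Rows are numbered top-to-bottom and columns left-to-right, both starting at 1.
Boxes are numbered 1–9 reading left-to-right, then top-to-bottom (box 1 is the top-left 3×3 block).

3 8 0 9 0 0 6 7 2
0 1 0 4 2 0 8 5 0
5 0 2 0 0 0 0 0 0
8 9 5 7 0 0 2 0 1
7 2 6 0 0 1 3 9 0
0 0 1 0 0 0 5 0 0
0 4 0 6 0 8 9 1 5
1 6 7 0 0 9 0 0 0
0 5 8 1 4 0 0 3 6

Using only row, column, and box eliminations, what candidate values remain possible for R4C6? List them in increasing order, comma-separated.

Row 4 already contains {1, 2, 5, 7, 8, 9}.
Column 6 already contains {1, 8, 9}.
Its 3×3 block (box 5) already contains {1, 7}.
Removing those from 1–9 leaves {3, 4, 6} as the candidates for R4C6.

3,4,6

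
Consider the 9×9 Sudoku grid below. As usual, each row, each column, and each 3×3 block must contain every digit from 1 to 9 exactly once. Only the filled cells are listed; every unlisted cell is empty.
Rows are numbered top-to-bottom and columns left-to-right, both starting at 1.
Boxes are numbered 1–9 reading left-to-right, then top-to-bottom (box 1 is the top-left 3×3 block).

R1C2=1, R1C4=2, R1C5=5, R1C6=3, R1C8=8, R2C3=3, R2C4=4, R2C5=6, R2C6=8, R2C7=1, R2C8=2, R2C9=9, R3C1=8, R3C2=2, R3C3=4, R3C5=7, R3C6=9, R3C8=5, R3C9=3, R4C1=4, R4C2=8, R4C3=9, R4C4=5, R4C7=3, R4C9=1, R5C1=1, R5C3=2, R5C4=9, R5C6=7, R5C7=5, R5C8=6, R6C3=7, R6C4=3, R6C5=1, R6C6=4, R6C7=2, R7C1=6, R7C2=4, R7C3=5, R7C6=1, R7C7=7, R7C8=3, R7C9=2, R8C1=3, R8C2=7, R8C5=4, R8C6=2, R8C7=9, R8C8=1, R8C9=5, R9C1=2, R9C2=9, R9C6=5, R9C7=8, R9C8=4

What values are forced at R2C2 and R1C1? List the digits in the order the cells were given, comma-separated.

For R2C2:
  Row 2 already contains {1, 2, 3, 4, 6, 8, 9}.
  Column 2 already contains {1, 2, 4, 7, 8, 9}.
  Its 3×3 block (box 1) already contains {1, 2, 3, 4, 8}.
  The only value from 1–9 not eliminated is 5, so R2C2 = 5.
For R1C1:
  Consider where 9 can go in box 1.
  R1C3 is out (column 3 already has a 9).
  R2C1 is out (row 2 already has a 9).
  R2C2 is out (row 2 already has a 9).
  So the only cell in box 1 that can hold 9 is R1C1.
  So R1C1 = 9.

5,9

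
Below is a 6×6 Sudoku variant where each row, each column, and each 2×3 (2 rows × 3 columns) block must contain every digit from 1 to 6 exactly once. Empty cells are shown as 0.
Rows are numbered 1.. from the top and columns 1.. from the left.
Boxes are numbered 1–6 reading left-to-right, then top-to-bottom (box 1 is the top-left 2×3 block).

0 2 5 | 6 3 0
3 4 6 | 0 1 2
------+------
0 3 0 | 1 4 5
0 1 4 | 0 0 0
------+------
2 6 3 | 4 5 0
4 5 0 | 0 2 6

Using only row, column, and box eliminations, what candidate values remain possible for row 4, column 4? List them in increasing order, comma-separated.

Row 4 already contains {1, 4}.
Column 4 already contains {1, 4, 6}.
Its 2×3 block (box 4) already contains {1, 4, 5}.
Removing those from 1–6 leaves {2, 3} as the candidates for row 4, column 4.

2,3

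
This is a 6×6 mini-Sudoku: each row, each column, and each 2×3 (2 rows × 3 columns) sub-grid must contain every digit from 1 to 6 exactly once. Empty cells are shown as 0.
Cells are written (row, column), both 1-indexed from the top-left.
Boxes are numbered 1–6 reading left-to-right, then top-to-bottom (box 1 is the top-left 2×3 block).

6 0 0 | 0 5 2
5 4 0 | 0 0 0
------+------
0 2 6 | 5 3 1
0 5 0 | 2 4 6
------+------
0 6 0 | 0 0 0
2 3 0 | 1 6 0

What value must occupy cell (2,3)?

Cell (2,3) itself could take any of {1, 2, 3} by direct elimination.
Consider where 2 can go in row 2.
(2,4) is out (column 4 already has a 2).
(2,5) is out (box 2 already has a 2).
(2,6) is out (column 6 already has a 2).
So the only cell in row 2 that can hold 2 is (2,3).
Therefore (2,3) = 2.

2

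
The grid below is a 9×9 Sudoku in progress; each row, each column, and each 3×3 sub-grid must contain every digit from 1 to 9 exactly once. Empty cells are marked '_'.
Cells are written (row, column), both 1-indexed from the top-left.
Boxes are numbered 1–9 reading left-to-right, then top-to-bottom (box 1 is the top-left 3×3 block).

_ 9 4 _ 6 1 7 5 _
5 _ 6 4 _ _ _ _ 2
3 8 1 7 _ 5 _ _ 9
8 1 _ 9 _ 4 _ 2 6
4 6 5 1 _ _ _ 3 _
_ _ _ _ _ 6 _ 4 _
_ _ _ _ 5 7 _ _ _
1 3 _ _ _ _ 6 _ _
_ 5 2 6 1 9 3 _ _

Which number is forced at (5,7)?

Cell (5,7) itself could take any of {8, 9} by direct elimination.
Consider where 9 can go in row 5.
(5,5) is out (box 5 already has a 9).
(5,6) is out (column 6 already has a 9).
(5,9) is out (column 9 already has a 9).
So the only cell in row 5 that can hold 9 is (5,7).
Therefore (5,7) = 9.

9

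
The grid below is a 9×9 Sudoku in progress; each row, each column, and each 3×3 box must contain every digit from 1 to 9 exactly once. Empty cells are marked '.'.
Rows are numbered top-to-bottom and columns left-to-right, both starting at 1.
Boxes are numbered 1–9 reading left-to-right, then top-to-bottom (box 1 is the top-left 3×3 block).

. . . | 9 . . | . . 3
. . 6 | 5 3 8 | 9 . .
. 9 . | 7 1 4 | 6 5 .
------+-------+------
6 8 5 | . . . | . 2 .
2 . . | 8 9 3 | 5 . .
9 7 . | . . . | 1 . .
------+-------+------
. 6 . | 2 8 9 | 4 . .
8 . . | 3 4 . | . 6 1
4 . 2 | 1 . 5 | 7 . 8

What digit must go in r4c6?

1

Cell r4c6 itself could take any of {1, 7} by direct elimination.
Consider where 1 can go in column 6.
r1c6 is out (box 2 already has a 1).
r6c6 is out (row 6 already has a 1).
r8c6 is out (row 8 already has a 1).
So the only cell in column 6 that can hold 1 is r4c6.
Therefore r4c6 = 1.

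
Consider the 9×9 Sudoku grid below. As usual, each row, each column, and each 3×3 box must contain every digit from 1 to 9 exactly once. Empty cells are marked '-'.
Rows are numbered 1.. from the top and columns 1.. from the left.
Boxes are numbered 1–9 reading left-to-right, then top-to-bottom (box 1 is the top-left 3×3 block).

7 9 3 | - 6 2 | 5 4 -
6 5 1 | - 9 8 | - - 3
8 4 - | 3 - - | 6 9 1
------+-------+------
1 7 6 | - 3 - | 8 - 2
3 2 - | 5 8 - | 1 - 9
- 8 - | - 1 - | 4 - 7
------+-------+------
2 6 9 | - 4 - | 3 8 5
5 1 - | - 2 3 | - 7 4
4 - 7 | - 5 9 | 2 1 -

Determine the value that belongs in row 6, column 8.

3

Cell row 6, column 8 itself could take any of {3, 5, 6} by direct elimination.
Consider where 3 can go in box 6.
row 4, column 8 is out (row 4 already has a 3).
row 5, column 8 is out (row 5 already has a 3).
So the only cell in box 6 that can hold 3 is row 6, column 8.
Therefore row 6, column 8 = 3.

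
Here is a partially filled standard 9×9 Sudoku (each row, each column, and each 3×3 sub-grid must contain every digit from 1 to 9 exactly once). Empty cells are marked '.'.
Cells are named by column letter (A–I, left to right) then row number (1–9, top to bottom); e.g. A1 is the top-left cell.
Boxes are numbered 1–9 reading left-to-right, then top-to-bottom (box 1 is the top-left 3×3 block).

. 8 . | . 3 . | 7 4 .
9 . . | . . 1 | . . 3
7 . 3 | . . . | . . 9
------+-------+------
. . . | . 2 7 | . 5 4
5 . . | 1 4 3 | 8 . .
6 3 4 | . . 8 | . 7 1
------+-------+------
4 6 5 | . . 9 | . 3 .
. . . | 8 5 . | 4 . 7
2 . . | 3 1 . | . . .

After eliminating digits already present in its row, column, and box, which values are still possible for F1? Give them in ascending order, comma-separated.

Row 1 already contains {3, 4, 7, 8}.
Column F already contains {1, 3, 7, 8, 9}.
Its 3×3 block (box 2) already contains {1, 3}.
Removing those from 1–9 leaves {2, 5, 6} as the candidates for F1.

2,5,6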